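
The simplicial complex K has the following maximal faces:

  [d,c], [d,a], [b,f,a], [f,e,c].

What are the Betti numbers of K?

Take the total order a < b < c < d < e < f on the vertex set. Then K (dimension 2) consists of the simplices:

  0-simplices (6): a, b, c, d, e, f
  1-simplices (8): ab, ad, af, bf, cd, ce, cf, ef
  2-simplices (2): abf, cef

giving chain groups C_0 ≅ Z^6, C_1 ≅ Z^8, C_2 ≅ Z^2.

The boundary map ∂_1: C_1 → C_0 is given by ∂[p,q] = [q] − [p]. For instance
  ∂ad = d − a.
As a 6×8 matrix over Z this has rank 5, with invariant factors (1,1,1,1,1).

∂_2: C_2 → C_1 sends each 2-simplex [p,q,r] to [q,r] − [p,r] + [p,q]. For instance
  ∂cef = ef − cf + ce,
  ∂abf = bf − af + ab.
This gives a 8×2 integer matrix of rank 2; reducing to Smith normal form yields diagonal entries (1,1).

Now H_k = ker ∂_k / im ∂_{k+1}, so:

  H_0: rank C_0 − rank ∂_1 = 6 − 5 = 1, and the invariant factors of ∂_1 are all 1, so H_0 = Z.
  H_1: rank ker ∂_1 − rank ∂_2 = (8 − 5) − 2 = 1, and the invariant factors of ∂_2 are all 1, so H_1 = Z.
  H_2: rank ker ∂_2 − rank ∂_3 = (2 − 2) − 0 = 0, and there is no ∂_3, so H_2 = 0.

As a check, the Euler characteristic is 6 − 8 + 2 = 0, which agrees with 1 − 1 + 0 = 0.

Hence the Betti numbers are b_0 = 1, b_1 = 1, b_2 = 0.

b_0 = 1, b_1 = 1, b_2 = 0.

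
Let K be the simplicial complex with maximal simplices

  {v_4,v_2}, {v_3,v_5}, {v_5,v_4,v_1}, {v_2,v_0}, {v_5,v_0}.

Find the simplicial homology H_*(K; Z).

H_0 = Z,  H_1 = Z,  H_2 = 0.

Take the total order v_0 < v_1 < v_2 < v_3 < v_4 < v_5 on the vertex set. Then K (dimension 2) consists of the simplices:

  0-simplices (6): [v_0], [v_1], [v_2], [v_3], [v_4], [v_5]
  1-simplices (7): [v_0,v_2], [v_0,v_5], [v_1,v_4], [v_1,v_5], [v_2,v_4], [v_3,v_5], [v_4,v_5]
  2-simplices (1): [v_1,v_4,v_5]

so the chain groups are C_0 ≅ Z^6, C_1 ≅ Z^7, C_2 ≅ Z^1.

∂_1: C_1 → C_0 sends each edge [p,q] (with p < q) to q − p. For instance
  ∂[v_2,v_4] = [v_4] − [v_2].
This gives a 6×7 integer matrix of rank 5; reducing to Smith normal form yields diagonal entries (1,1,1,1,1).

The boundary map ∂_2: C_2 → C_1 acts by ∂[p,q,r] = [q,r] − [p,r] + [p,q]. For instance
  ∂[v_1,v_4,v_5] = [v_4,v_5] − [v_1,v_5] + [v_1,v_4].
This gives a 7×1 integer matrix of rank 1; reducing to Smith normal form yields diagonal entries (1).

Now H_k = ker ∂_k / im ∂_{k+1}, so:

  H_0: rank C_0 − rank ∂_1 = 6 − 5 = 1, and the invariant factors of ∂_1 are all 1, so H_0 ≅ Z.
  H_1: rank ker ∂_1 − rank ∂_2 = (7 − 5) − 1 = 1, and the invariant factors of ∂_2 are all 1, so H_1 ≅ Z.
  H_2: rank ker ∂_2 − rank ∂_3 = (1 − 1) − 0 = 0, and there is no ∂_3, so H_2 ≅ 0.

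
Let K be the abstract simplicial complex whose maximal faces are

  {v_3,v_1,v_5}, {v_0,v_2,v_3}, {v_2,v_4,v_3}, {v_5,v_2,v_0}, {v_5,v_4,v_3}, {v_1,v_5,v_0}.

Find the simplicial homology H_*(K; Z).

We work with the vertex ordering v_0 < v_1 < v_2 < v_3 < v_4 < v_5. The simplices of K, each written with vertices in increasing order, are:

  0-simplices (6): [v_0], [v_1], [v_2], [v_3], [v_4], [v_5]
  1-simplices (12): [v_0,v_1], [v_0,v_2], [v_0,v_3], [v_0,v_5], [v_1,v_3], [v_1,v_5], [v_2,v_3], [v_2,v_4], [v_2,v_5], [v_3,v_4], [v_3,v_5], [v_4,v_5]
  2-simplices (6): [v_0,v_1,v_5], [v_0,v_2,v_3], [v_0,v_2,v_5], [v_1,v_3,v_5], [v_2,v_3,v_4], [v_3,v_4,v_5]

so the chain groups are C_0 ≅ Z^6, C_1 ≅ Z^12, C_2 ≅ Z^6.

Boundary ∂_1: C_1 → C_0 is given by ∂[p,q] = [q] − [p]. For instance
  ∂[v_1,v_5] = [v_5] − [v_1].
The resulting 6×12 matrix has rank 5, and its Smith normal form has invariant factors (1,1,1,1,1).

∂_2: C_2 → C_1 maps a triangle to the signed sum of its edges. For instance
  ∂[v_2,v_3,v_4] = [v_3,v_4] − [v_2,v_4] + [v_2,v_3],
  ∂[v_0,v_2,v_3] = [v_2,v_3] − [v_0,v_3] + [v_0,v_2].
This gives a 12×6 integer matrix of rank 6; reducing to Smith normal form yields diagonal entries (1,1,1,1,1,1).

Computing H_k = (kernel of ∂_k) / (image of ∂_{k+1}):

  H_0: rank C_0 − rank ∂_1 = 6 − 5 = 1, and the invariant factors of ∂_1 are all 1, so H_0 ≅ Z.
  H_1: rank ker ∂_1 − rank ∂_2 = (12 − 5) − 6 = 1, and the invariant factors of ∂_2 are all 1, so H_1 ≅ Z.
  H_2: rank ker ∂_2 − rank ∂_3 = (6 − 6) − 0 = 0, and there is no ∂_3, so H_2 ≅ 0.

(K is a triangulation of the cylinder S^1 x I.)

H_0 ≅ Z,  H_1 ≅ Z,  H_2 = 0.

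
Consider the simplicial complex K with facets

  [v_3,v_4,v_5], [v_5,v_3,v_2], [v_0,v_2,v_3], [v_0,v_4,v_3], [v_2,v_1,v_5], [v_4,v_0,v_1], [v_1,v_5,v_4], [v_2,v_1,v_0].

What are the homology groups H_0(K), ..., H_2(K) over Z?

H_0 = Z,  H_1 = 0,  H_2 = Z.

Fix the vertex order v_0 < v_1 < v_2 < v_3 < v_4 < v_5 and write every simplex with vertices in increasing order. Then dim K = 2 and the simplices of K are:

  0-simplices (6): [v_0], [v_1], [v_2], [v_3], [v_4], [v_5]
  1-simplices (12): [v_0,v_1], [v_0,v_2], [v_0,v_3], [v_0,v_4], [v_1,v_2], [v_1,v_4], [v_1,v_5], [v_2,v_3], [v_2,v_5], [v_3,v_4], [v_3,v_5], [v_4,v_5]
  2-simplices (8): [v_0,v_1,v_2], [v_0,v_1,v_4], [v_0,v_2,v_3], [v_0,v_3,v_4], [v_1,v_2,v_5], [v_1,v_4,v_5], [v_2,v_3,v_5], [v_3,v_4,v_5]

Hence C_0 ≅ Z^6, C_1 ≅ Z^12, C_2 ≅ Z^8.

∂_1: C_1 → C_0 is given by ∂[p,q] = [q] − [p].
The 6×12 boundary matrix has rank 5 and Smith normal form diag(1,1,1,1,1).

∂_2: C_2 → C_1 maps a triangle to the signed sum of its edges. For instance
  ∂[v_1,v_2,v_5] = [v_2,v_5] − [v_1,v_5] + [v_1,v_2],
  ∂[v_0,v_1,v_2] = [v_1,v_2] − [v_0,v_2] + [v_0,v_1].
The 12×8 boundary matrix has rank 7 and Smith normal form diag(1,1,1,1,1,1,1).

Reading off H_k = ker ∂_k / im ∂_{k+1}:

  H_0: rank C_0 − rank ∂_1 = 6 − 5 = 1, and the invariant factors of ∂_1 are all 1, so H_0 = Z.
  H_1: rank ker ∂_1 − rank ∂_2 = (12 − 5) − 7 = 0, and the invariant factors of ∂_2 are all 1, so H_1 = 0.
  H_2: rank ker ∂_2 − rank ∂_3 = (8 − 7) − 0 = 1, and there is no ∂_3, so H_2 = Z.

(K is a triangulation of the 2-sphere S^2.)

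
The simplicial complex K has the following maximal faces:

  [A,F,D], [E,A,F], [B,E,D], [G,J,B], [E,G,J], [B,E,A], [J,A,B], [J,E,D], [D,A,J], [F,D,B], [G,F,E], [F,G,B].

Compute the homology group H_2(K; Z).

Take the total order A < B < D < E < F < G < J on the vertex set. Then K (dimension 2) consists of the simplices:

  0-simplices (7): A, B, D, E, F, G, J
  1-simplices (18): AB, AD, AE, AF, AJ, BD, BE, BF, BG, BJ, DE, DF, DJ, EF, EG, EJ, FG, GJ
  2-simplices (12): ABE, ABJ, ADF, ADJ, AEF, BDE, BDF, BFG, BGJ, DEJ, EFG, EGJ

so the chain groups are C_0 ≅ Z^7, C_1 ≅ Z^18, C_2 ≅ Z^12.

The boundary map ∂_1: C_1 → C_0 maps an edge to its endpoints' difference, ∂[p,q] = q − p. For instance
  ∂EG = G − E.
As a 7×18 matrix over Z this has rank 6, with invariant factors (1,1,1,1,1,1).

The boundary map ∂_2: C_2 → C_1 sends each 2-simplex [p,q,r] to [q,r] − [p,r] + [p,q]. For instance
  ∂ABJ = BJ − AJ + AB,
  ∂ADF = DF − AF + AD.
This gives a 18×12 integer matrix of rank 12; reducing to Smith normal form yields diagonal entries (1,1,1,1,1,1,1,1,1,1,1,2).

From H_k ≅ ker(∂_k) / im(∂_{k+1}) we obtain:

  H_2: rank ker ∂_2 − rank ∂_3 = (12 − 12) − 0 = 0, and there is no ∂_3, so H_2 = 0.

H_2 ≅ 0.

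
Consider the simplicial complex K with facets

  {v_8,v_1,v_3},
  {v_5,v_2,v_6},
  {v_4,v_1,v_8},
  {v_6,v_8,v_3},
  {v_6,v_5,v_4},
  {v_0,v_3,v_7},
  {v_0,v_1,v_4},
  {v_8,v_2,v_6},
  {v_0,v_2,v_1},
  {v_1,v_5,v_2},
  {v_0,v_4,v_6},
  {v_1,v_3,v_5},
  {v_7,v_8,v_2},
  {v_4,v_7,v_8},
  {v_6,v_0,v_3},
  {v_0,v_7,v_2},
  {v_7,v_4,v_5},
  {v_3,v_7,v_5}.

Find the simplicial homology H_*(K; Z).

K has 9 vertices, 27 edges, 18 triangles.
rank ∂_0 = 0, rank ∂_1 = 8 ⇒ b_0 = 9 − 0 − 8 = 1; all invariant factors of ∂_1 are 1 so no torsion. So H_0 ≅ Z.
rank ∂_1 = 8, rank ∂_2 = 17 ⇒ b_1 = 27 − 8 − 17 = 2; all invariant factors of ∂_2 are 1 so no torsion. So H_1 ≅ Z^2.
rank ∂_2 = 17, rank ∂_3 = 0 ⇒ b_2 = 18 − 17 − 0 = 1. So H_2 ≅ Z.

H_0 = Z,  H_1 = Z^2,  H_2 = Z.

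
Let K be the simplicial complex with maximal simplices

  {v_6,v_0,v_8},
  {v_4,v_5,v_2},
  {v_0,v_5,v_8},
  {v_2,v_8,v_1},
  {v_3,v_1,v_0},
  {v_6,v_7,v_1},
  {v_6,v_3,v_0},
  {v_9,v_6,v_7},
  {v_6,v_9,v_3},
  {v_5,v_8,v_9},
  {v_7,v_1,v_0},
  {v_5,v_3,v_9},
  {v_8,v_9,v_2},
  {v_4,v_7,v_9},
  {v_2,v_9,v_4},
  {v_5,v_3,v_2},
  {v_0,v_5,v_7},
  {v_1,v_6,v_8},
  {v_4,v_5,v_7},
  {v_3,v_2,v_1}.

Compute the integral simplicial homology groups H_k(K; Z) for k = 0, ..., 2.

K has 10 vertices, 30 edges, 20 triangles.
rank ∂_0 = 0, rank ∂_1 = 9 ⇒ b_0 = 10 − 0 − 9 = 1; all invariant factors of ∂_1 are 1 so no torsion. So H_0 = Z.
rank ∂_1 = 9, rank ∂_2 = 20 ⇒ b_1 = 30 − 9 − 20 = 1; ∂_2 has invariant factor(s) [2] giving torsion. So H_1 = Z ⊕ Z_2.
rank ∂_2 = 20, rank ∂_3 = 0 ⇒ b_2 = 20 − 20 − 0 = 0. So H_2 = 0.

H_0 ≅ Z,  H_1 ≅ Z ⊕ Z_2,  H_2 = 0.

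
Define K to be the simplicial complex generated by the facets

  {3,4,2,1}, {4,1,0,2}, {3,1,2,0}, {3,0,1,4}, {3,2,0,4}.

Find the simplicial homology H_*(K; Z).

H_0 = Z,  H_1 = 0,  H_2 = 0,  H_3 = Z.

Take the total order 0 < 1 < 2 < 3 < 4 on the vertex set. Then K (dimension 3) consists of the simplices:

  0-simplices (5): [0], [1], [2], [3], [4]
  1-simplices (10): [0,1], [0,2], [0,3], [0,4], [1,2], [1,3], [1,4], [2,3], [2,4], [3,4]
  2-simplices (10): [0,1,2], [0,1,3], [0,1,4], [0,2,3], [0,2,4], [0,3,4], [1,2,3], [1,2,4], [1,3,4], [2,3,4]
  3-simplices (5): [0,1,2,3], [0,1,2,4], [0,1,3,4], [0,2,3,4], [1,2,3,4]

Hence C_0 ≅ Z^5, C_1 ≅ Z^10, C_2 ≅ Z^10, C_3 ≅ Z^5.

The boundary map ∂_1: C_1 → C_0 sends each edge [p,q] (with p < q) to q − p. For instance
  ∂[0,2] = [2] − [0].
The resulting 5×10 matrix has rank 4, and its Smith normal form has invariant factors (1,1,1,1).

The boundary map ∂_2: C_2 → C_1 maps a triangle to the signed sum of its edges. For instance
  ∂[1,2,3] = [2,3] − [1,3] + [1,2],
  ∂[0,1,3] = [1,3] − [0,3] + [0,1].
This gives a 10×10 integer matrix of rank 6; reducing to Smith normal form yields diagonal entries (1,1,1,1,1,1).

The boundary map ∂_3: C_3 → C_2 sends each 3-simplex σ to the alternating sum Σ_i (−1)^i (σ with its i-th vertex removed). For instance
  ∂[0,2,3,4] = [2,3,4] − [0,3,4] + [0,2,4] − [0,2,3],
  ∂[0,1,2,3] = [1,2,3] − [0,2,3] + [0,1,3] − [0,1,2].
This gives a 10×5 integer matrix of rank 4; reducing to Smith normal form yields diagonal entries (1,1,1,1).

Now H_k = ker ∂_k / im ∂_{k+1}, so:

  H_0: rank C_0 − rank ∂_1 = 5 − 4 = 1, and the invariant factors of ∂_1 are all 1, so H_0 = Z.
  H_1: rank ker ∂_1 − rank ∂_2 = (10 − 4) − 6 = 0, and the invariant factors of ∂_2 are all 1, so H_1 = 0.
  H_2: rank ker ∂_2 − rank ∂_3 = (10 − 6) − 4 = 0, and the invariant factors of ∂_3 are all 1, so H_2 = 0.
  H_3: rank ker ∂_3 − rank ∂_4 = (5 − 4) − 0 = 1, and there is no ∂_4, so H_3 = Z.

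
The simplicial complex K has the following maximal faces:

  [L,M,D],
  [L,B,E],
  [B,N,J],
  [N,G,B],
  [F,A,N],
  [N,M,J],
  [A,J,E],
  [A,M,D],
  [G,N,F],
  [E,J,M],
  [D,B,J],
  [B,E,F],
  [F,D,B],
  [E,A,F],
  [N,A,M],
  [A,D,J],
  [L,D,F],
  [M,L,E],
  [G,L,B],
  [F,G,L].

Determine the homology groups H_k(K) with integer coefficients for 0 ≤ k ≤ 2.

Take the total order A < B < D < E < F < G < J < L < M < N on the vertex set. Then K (dimension 2) consists of the simplices:

  0-simplices (10): A, B, D, E, F, G, J, L, M, N
  1-simplices (30): AD, AE, AF, AJ, AM, AN, BD, BE, BF, BG, BJ, BL, BN, DF, DJ, DL, DM, EF, EJ, EL, EM, FG, FL, FN, GL, GN, JM, JN, LM, MN
  2-simplices (20): ADJ, ADM, AEF, AEJ, AFN, AMN, BDF, BDJ, BEF, BEL, BGL, BGN, BJN, DFL, DLM, EJM, ELM, FGL, FGN, JMN

so the chain groups are C_0 ≅ Z^10, C_1 ≅ Z^30, C_2 ≅ Z^20.

The boundary map ∂_1: C_1 → C_0 sends each edge [p,q] (with p < q) to q − p. For instance
  ∂FN = N − F.
As a 10×30 matrix over Z this has rank 9, with invariant factors (1,1,1,1,1,1,1,1,1).

Boundary ∂_2: C_2 → C_1 acts by ∂[p,q,r] = [q,r] − [p,r] + [p,q]. For instance
  ∂DLM = LM − DM + DL,
  ∂BDJ = DJ − BJ + BD.
The resulting 30×20 matrix has rank 20, and its Smith normal form has invariant factors (1,1,1,1,1,1,1,1,1,1,1,1,1,1,1,1,1,1,1,2).

From H_k ≅ ker(∂_k) / im(∂_{k+1}) we obtain:

  H_0: rank C_0 − rank ∂_1 = 10 − 9 = 1, and the invariant factors of ∂_1 are all 1, so H_0 = Z.
  H_1: rank ker ∂_1 − rank ∂_2 = (30 − 9) − 20 = 1, and ∂_2 has invariant factor 2 > 1, so H_1 = Z ⊕ Z/2Z.
  H_2: rank ker ∂_2 − rank ∂_3 = (20 − 20) − 0 = 0, and there is no ∂_3, so H_2 = 0.

H_0 = Z,  H_1 = Z ⊕ Z/2Z,  H_2 = 0.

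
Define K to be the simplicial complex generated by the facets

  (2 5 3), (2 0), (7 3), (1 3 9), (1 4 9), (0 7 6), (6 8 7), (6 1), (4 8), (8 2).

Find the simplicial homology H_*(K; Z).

H_0 = Z,  H_1 = Z^4,  H_2 = 0.

We work with the vertex ordering 0 < 1 < 2 < 3 < 4 < 5 < 6 < 7 < 8 < 9. The simplices of K, each written with vertices in increasing order, are:

  0-simplices (10): [0], [1], [2], [3], [4], [5], [6], [7], [8], [9]
  1-simplices (18): [0,2], [0,6], [0,7], [1,3], [1,4], [1,6], [1,9], [2,3], [2,5], [2,8], [3,5], [3,7], [3,9], [4,8], [4,9], [6,7], [6,8], [7,8]
  2-simplices (5): [0,6,7], [1,3,9], [1,4,9], [2,3,5], [6,7,8]

Hence C_0 ≅ Z^10, C_1 ≅ Z^18, C_2 ≅ Z^5.

Boundary ∂_1: C_1 → C_0 sends each edge [p,q] (with p < q) to q − p. For instance
  ∂[2,3] = [3] − [2].
The 10×18 boundary matrix has rank 9 and Smith normal form diag(1,1,1,1,1,1,1,1,1).

∂_2: C_2 → C_1 sends each 2-simplex [p,q,r] to [q,r] − [p,r] + [p,q]. For instance
  ∂[1,3,9] = [3,9] − [1,9] + [1,3],
  ∂[0,6,7] = [6,7] − [0,7] + [0,6].
The resulting 18×5 matrix has rank 5, and its Smith normal form has invariant factors (1,1,1,1,1).

From H_k ≅ ker(∂_k) / im(∂_{k+1}) we obtain:

  H_0: rank C_0 − rank ∂_1 = 10 − 9 = 1, and the invariant factors of ∂_1 are all 1, so H_0 ≅ Z.
  H_1: rank ker ∂_1 − rank ∂_2 = (18 − 9) − 5 = 4, and the invariant factors of ∂_2 are all 1, so H_1 ≅ Z^4.
  H_2: rank ker ∂_2 − rank ∂_3 = (5 − 5) − 0 = 0, and there is no ∂_3, so H_2 ≅ 0.

As a check, the Euler characteristic is 10 − 18 + 5 = -3, which agrees with 1 − 4 + 0 = -3.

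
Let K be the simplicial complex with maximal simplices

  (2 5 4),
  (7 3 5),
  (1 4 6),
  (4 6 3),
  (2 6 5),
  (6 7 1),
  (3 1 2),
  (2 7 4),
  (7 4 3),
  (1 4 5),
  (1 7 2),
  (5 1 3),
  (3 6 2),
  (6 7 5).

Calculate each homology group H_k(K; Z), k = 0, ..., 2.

H_0 ≅ Z,  H_1 ≅ Z^2,  H_2 ≅ Z.

K has 7 vertices, 21 edges, 14 triangles.
rank ∂_0 = 0, rank ∂_1 = 6 ⇒ b_0 = 7 − 0 − 6 = 1; all invariant factors of ∂_1 are 1 so no torsion. So H_0 = Z.
rank ∂_1 = 6, rank ∂_2 = 13 ⇒ b_1 = 21 − 6 − 13 = 2; all invariant factors of ∂_2 are 1 so no torsion. So H_1 = Z^2.
rank ∂_2 = 13, rank ∂_3 = 0 ⇒ b_2 = 14 − 13 − 0 = 1. So H_2 = Z.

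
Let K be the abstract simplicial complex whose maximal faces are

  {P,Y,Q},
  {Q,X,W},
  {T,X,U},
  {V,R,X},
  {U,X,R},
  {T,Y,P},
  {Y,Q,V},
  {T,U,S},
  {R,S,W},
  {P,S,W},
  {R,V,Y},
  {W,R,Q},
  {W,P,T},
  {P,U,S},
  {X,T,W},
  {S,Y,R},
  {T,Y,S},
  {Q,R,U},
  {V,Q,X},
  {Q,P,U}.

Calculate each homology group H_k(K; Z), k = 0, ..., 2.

Fix the vertex order P < Q < R < S < T < U < V < W < X < Y and write every simplex with vertices in increasing order. Then dim K = 2 and the simplices of K are:

  0-simplices (10): P, Q, R, S, T, U, V, W, X, Y
  1-simplices (30): PQ, PS, PT, PU, PW, PY, QR, QU, QV, QW, QX, QY, RS, RU, RV, RW, RX, RY, ST, SU, SW, SY, TU, TW, TX, TY, UX, VX, VY, WX
  2-simplices (20): PQU, PQY, PSU, PSW, PTW, PTY, QRU, QRW, QVX, QVY, QWX, RSW, RSY, RUX, RVX, RVY, STU, STY, TUX, TWX

giving chain groups C_0 ≅ Z^10, C_1 ≅ Z^30, C_2 ≅ Z^20.

Boundary ∂_1: C_1 → C_0 is given by ∂[p,q] = [q] − [p].
The resulting 10×30 matrix has rank 9, and its Smith normal form has invariant factors (1,1,1,1,1,1,1,1,1).

∂_2: C_2 → C_1 acts by ∂[p,q,r] = [q,r] − [p,r] + [p,q]. For instance
  ∂QRU = RU − QU + QR,
  ∂RVY = VY − RY + RV.
The resulting 30×20 matrix has rank 20, and its Smith normal form has invariant factors (1,1,1,1,1,1,1,1,1,1,1,1,1,1,1,1,1,1,1,2).

From H_k ≅ ker(∂_k) / im(∂_{k+1}) we obtain:

  H_0: rank C_0 − rank ∂_1 = 10 − 9 = 1, and the invariant factors of ∂_1 are all 1, so H_0 = Z.
  H_1: rank ker ∂_1 − rank ∂_2 = (30 − 9) − 20 = 1, and ∂_2 has invariant factor 2 > 1, so H_1 = Z ⊕ Z/2.
  H_2: rank ker ∂_2 − rank ∂_3 = (20 − 20) − 0 = 0, and there is no ∂_3, so H_2 = 0.

As a check, the Euler characteristic is 10 − 30 + 20 = 0, which agrees with 1 − 1 + 0 = 0.

H_0 ≅ Z,  H_1 ≅ Z ⊕ Z/2,  H_2 = 0.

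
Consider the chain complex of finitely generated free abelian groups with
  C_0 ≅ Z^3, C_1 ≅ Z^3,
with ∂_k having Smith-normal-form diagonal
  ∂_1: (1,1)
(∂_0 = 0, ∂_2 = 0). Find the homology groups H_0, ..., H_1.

H_0 ≅ Z,  H_1 ≅ Z.

H_0: b_0 = 3 − 0 − 2 = 1; torsion from ∂_1 factors > 1: none. So H_0 ≅ Z.
H_1: b_1 = 3 − 2 − 0 = 1; torsion from ∂_2 factors > 1: none. So H_1 ≅ Z.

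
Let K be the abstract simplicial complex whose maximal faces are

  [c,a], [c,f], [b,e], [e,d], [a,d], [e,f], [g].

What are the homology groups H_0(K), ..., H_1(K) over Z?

Fix the vertex order a < b < c < d < e < f < g and write every simplex with vertices in increasing order. Then dim K = 1 and the simplices of K are:

  0-simplices (7): a, b, c, d, e, f, g
  1-simplices (6): ac, ad, be, cf, de, ef

giving chain groups C_0 ≅ Z^7, C_1 ≅ Z^6.

The boundary map ∂_1: C_1 → C_0 sends each edge [p,q] (with p < q) to q − p. For instance
  ∂de = e − d.
This gives a 7×6 integer matrix of rank 5; reducing to Smith normal form yields diagonal entries (1,1,1,1,1).

From H_k ≅ ker(∂_k) / im(∂_{k+1}) we obtain:

  H_0: rank C_0 − rank ∂_1 = 7 − 5 = 2, and the invariant factors of ∂_1 are all 1, so H_0 ≅ Z^2.
  H_1: rank ker ∂_1 − rank ∂_2 = (6 − 5) − 0 = 1, and there is no ∂_2, so H_1 ≅ Z.

As a check, the Euler characteristic is 7 − 6 = 1, which agrees with 2 − 1 = 1.

H_0 ≅ Z^2,  H_1 ≅ Z.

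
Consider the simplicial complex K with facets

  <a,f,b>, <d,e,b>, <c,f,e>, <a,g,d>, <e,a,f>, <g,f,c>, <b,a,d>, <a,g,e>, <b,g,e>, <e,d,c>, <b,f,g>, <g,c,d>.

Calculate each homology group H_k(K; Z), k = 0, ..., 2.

H_0 ≅ Z,  H_1 ≅ Z/2Z,  H_2 = 0.

We work with the vertex ordering a < b < c < d < e < f < g. The simplices of K, each written with vertices in increasing order, are:

  0-simplices (7): a, b, c, d, e, f, g
  1-simplices (18): ab, ad, ae, af, ag, bd, be, bf, bg, cd, ce, cf, cg, de, dg, ef, eg, fg
  2-simplices (12): abd, abf, adg, aef, aeg, bde, beg, bfg, cde, cdg, cef, cfg

giving chain groups C_0 ≅ Z^7, C_1 ≅ Z^18, C_2 ≅ Z^12.

The boundary map ∂_1: C_1 → C_0 sends each edge [p,q] (with p < q) to q − p.
The 7×18 boundary matrix has rank 6 and Smith normal form diag(1,1,1,1,1,1).

The boundary map ∂_2: C_2 → C_1 maps a triangle to the signed sum of its edges. For instance
  ∂cdg = dg − cg + cd,
  ∂adg = dg − ag + ad.
As a 18×12 matrix over Z this has rank 12, with invariant factors (1,1,1,1,1,1,1,1,1,1,1,2).

From H_k ≅ ker(∂_k) / im(∂_{k+1}) we obtain:

  H_0: rank C_0 − rank ∂_1 = 7 − 6 = 1, and the invariant factors of ∂_1 are all 1, so H_0 ≅ Z.
  H_1: rank ker ∂_1 − rank ∂_2 = (18 − 6) − 12 = 0, and ∂_2 has invariant factor 2 > 1, so H_1 ≅ Z/2Z.
  H_2: rank ker ∂_2 − rank ∂_3 = (12 − 12) − 0 = 0, and there is no ∂_3, so H_2 ≅ 0.

(K is a triangulation of the real projective plane RP^2.)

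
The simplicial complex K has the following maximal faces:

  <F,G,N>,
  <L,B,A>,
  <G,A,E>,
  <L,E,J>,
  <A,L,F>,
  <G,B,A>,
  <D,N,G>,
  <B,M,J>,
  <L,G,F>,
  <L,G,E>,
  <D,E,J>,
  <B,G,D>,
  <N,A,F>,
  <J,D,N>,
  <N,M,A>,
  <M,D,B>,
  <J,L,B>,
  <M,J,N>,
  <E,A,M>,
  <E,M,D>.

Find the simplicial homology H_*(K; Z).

Take the total order A < B < D < E < F < G < J < L < M < N on the vertex set. Then K (dimension 2) consists of the simplices:

  0-simplices (10): A, B, D, E, F, G, J, L, M, N
  1-simplices (30): AB, AE, AF, AG, AL, AM, AN, BD, BG, BJ, BL, BM, DE, DG, DJ, DM, DN, EG, EJ, EL, EM, FG, FL, FN, GL, GN, JL, JM, JN, MN
  2-simplices (20): ABG, ABL, AEG, AEM, AFL, AFN, AMN, BDG, BDM, BJL, BJM, DEJ, DEM, DGN, DJN, EGL, EJL, FGL, FGN, JMN

giving chain groups C_0 ≅ Z^10, C_1 ≅ Z^30, C_2 ≅ Z^20.

The boundary map ∂_1: C_1 → C_0 is given by ∂[p,q] = [q] − [p]. For instance
  ∂AF = F − A.
As a 10×30 matrix over Z this has rank 9, with invariant factors (1,1,1,1,1,1,1,1,1).

The boundary map ∂_2: C_2 → C_1 maps a triangle to the signed sum of its edges. For instance
  ∂DJN = JN − DN + DJ,
  ∂DEM = EM − DM + DE.
The resulting 30×20 matrix has rank 20, and its Smith normal form has invariant factors (1,1,1,1,1,1,1,1,1,1,1,1,1,1,1,1,1,1,1,2).

From H_k ≅ ker(∂_k) / im(∂_{k+1}) we obtain:

  H_0: rank C_0 − rank ∂_1 = 10 − 9 = 1, and the invariant factors of ∂_1 are all 1, so H_0 ≅ Z.
  H_1: rank ker ∂_1 − rank ∂_2 = (30 − 9) − 20 = 1, and ∂_2 has invariant factor 2 > 1, so H_1 ≅ Z ⊕ Z/2Z.
  H_2: rank ker ∂_2 − rank ∂_3 = (20 − 20) − 0 = 0, and there is no ∂_3, so H_2 ≅ 0.

H_0 = Z,  H_1 = Z ⊕ Z/2Z,  H_2 = 0.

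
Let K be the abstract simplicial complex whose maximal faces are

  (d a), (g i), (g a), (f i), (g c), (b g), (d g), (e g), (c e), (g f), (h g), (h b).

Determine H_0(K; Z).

H_0 = Z.

K has 9 vertices, 12 edges.
rank ∂_0 = 0, rank ∂_1 = 8 ⇒ b_0 = 9 − 0 − 8 = 1; all invariant factors of ∂_1 are 1 so no torsion. So H_0 = Z.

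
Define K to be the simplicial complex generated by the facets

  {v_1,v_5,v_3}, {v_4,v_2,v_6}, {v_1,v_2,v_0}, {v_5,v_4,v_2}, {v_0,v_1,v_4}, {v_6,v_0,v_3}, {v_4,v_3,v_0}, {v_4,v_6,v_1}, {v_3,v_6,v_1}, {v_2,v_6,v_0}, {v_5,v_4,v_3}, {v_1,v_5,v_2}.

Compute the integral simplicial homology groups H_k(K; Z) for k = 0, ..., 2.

H_0 ≅ Z,  H_1 ≅ Z/2Z,  H_2 = 0.

Take the total order v_0 < v_1 < v_2 < v_3 < v_4 < v_5 < v_6 on the vertex set. Then K (dimension 2) consists of the simplices:

  0-simplices (7): [v_0], [v_1], [v_2], [v_3], [v_4], [v_5], [v_6]
  1-simplices (18): (18 of them)
  2-simplices (12): (12 of them)

Hence C_0 ≅ Z^7, C_1 ≅ Z^18, C_2 ≅ Z^12.

∂_1: C_1 → C_0 is given by ∂[p,q] = [q] − [p].
As a 7×18 matrix over Z this has rank 6, with invariant factors (1,1,1,1,1,1).

∂_2: C_2 → C_1 acts by ∂[p,q,r] = [q,r] − [p,r] + [p,q]. For instance
  ∂[v_0,v_1,v_2] = [v_1,v_2] − [v_0,v_2] + [v_0,v_1],
  ∂[v_1,v_4,v_6] = [v_4,v_6] − [v_1,v_6] + [v_1,v_4].
This gives a 18×12 integer matrix of rank 12; reducing to Smith normal form yields diagonal entries (1,1,1,1,1,1,1,1,1,1,1,2).

From H_k ≅ ker(∂_k) / im(∂_{k+1}) we obtain:

  H_0: rank C_0 − rank ∂_1 = 7 − 6 = 1, and the invariant factors of ∂_1 are all 1, so H_0 = Z.
  H_1: rank ker ∂_1 − rank ∂_2 = (18 − 6) − 12 = 0, and ∂_2 has invariant factor 2 > 1, so H_1 = Z/2Z.
  H_2: rank ker ∂_2 − rank ∂_3 = (12 − 12) − 0 = 0, and there is no ∂_3, so H_2 = 0.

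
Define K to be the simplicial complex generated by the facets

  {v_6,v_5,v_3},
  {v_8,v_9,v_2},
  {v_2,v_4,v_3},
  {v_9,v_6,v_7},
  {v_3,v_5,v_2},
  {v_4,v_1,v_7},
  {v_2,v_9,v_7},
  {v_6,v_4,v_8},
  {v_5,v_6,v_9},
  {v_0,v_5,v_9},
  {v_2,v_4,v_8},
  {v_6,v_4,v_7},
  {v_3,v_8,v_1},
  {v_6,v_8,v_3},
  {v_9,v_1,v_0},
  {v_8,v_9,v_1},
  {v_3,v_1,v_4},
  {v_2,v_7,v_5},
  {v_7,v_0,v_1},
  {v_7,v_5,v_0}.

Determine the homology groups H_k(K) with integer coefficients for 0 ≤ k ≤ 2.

H_0 ≅ Z,  H_1 ≅ Z ⊕ Z/2,  H_2 = 0.

Take the total order v_0 < v_1 < v_2 < v_3 < v_4 < v_5 < v_6 < v_7 < v_8 < v_9 on the vertex set. Then K (dimension 2) consists of the simplices:

  0-simplices (10): [v_0], [v_1], [v_2], [v_3], [v_4], [v_5], [v_6], [v_7], [v_8], [v_9]
  1-simplices (30): (30 of them)
  2-simplices (20): (20 of them)

giving chain groups C_0 ≅ Z^10, C_1 ≅ Z^30, C_2 ≅ Z^20.

Boundary ∂_1: C_1 → C_0 is given by ∂[p,q] = [q] − [p].
The resulting 10×30 matrix has rank 9, and its Smith normal form has invariant factors (1,1,1,1,1,1,1,1,1).

∂_2: C_2 → C_1 sends each 2-simplex [p,q,r] to [q,r] − [p,r] + [p,q]. For instance
  ∂[v_1,v_8,v_9] = [v_8,v_9] − [v_1,v_9] + [v_1,v_8],
  ∂[v_3,v_5,v_6] = [v_5,v_6] − [v_3,v_6] + [v_3,v_5].
This gives a 30×20 integer matrix of rank 20; reducing to Smith normal form yields diagonal entries (1,1,1,1,1,1,1,1,1,1,1,1,1,1,1,1,1,1,1,2).

Computing H_k = (kernel of ∂_k) / (image of ∂_{k+1}):

  H_0: rank C_0 − rank ∂_1 = 10 − 9 = 1, and the invariant factors of ∂_1 are all 1, so H_0 ≅ Z.
  H_1: rank ker ∂_1 − rank ∂_2 = (30 − 9) − 20 = 1, and ∂_2 has invariant factor 2 > 1, so H_1 ≅ Z ⊕ Z/2.
  H_2: rank ker ∂_2 − rank ∂_3 = (20 − 20) − 0 = 0, and there is no ∂_3, so H_2 ≅ 0.

As a check, the Euler characteristic is 10 − 30 + 20 = 0, which agrees with 1 − 1 + 0 = 0.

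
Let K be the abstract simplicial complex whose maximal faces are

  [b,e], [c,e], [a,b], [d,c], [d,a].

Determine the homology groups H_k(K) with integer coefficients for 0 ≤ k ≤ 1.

H_0 ≅ Z,  H_1 ≅ Z.

Fix the vertex order a < b < c < d < e and write every simplex with vertices in increasing order. Then dim K = 1 and the simplices of K are:

  0-simplices (5): a, b, c, d, e
  1-simplices (5): ab, ad, be, cd, ce

giving chain groups C_0 ≅ Z^5, C_1 ≅ Z^5.

∂_1: C_1 → C_0 is given by ∂[p,q] = [q] − [p].
As a 5×5 matrix over Z this has rank 4, with invariant factors (1,1,1,1).

Reading off H_k = ker ∂_k / im ∂_{k+1}:

  H_0: rank C_0 − rank ∂_1 = 5 − 4 = 1, and the invariant factors of ∂_1 are all 1, so H_0 = Z.
  H_1: rank ker ∂_1 − rank ∂_2 = (5 − 4) − 0 = 1, and there is no ∂_2, so H_1 = Z.

(K is a triangulation of the circle S^1.)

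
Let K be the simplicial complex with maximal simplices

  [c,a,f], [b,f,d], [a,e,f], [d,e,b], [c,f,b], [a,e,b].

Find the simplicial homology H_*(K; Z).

H_0 ≅ Z,  H_1 ≅ Z,  H_2 = 0.

Order the vertices as a < b < c < d < e < f. Listing each simplex with vertices in this order, K has dimension 2 with simplices:

  0-simplices (6): a, b, c, d, e, f
  1-simplices (12): ab, ac, ae, af, bc, bd, be, bf, cf, de, df, ef
  2-simplices (6): abe, acf, aef, bcf, bde, bdf

so the chain groups are C_0 ≅ Z^6, C_1 ≅ Z^12, C_2 ≅ Z^6.

∂_1: C_1 → C_0 maps an edge to its endpoints' difference, ∂[p,q] = q − p.
The 6×12 boundary matrix has rank 5 and Smith normal form diag(1,1,1,1,1).

The boundary map ∂_2: C_2 → C_1 maps a triangle to the signed sum of its edges. For instance
  ∂aef = ef − af + ae,
  ∂abe = be − ae + ab.
The resulting 12×6 matrix has rank 6, and its Smith normal form has invariant factors (1,1,1,1,1,1).

Now H_k = ker ∂_k / im ∂_{k+1}, so:

  H_0: rank C_0 − rank ∂_1 = 6 − 5 = 1, and the invariant factors of ∂_1 are all 1, so H_0 = Z.
  H_1: rank ker ∂_1 − rank ∂_2 = (12 − 5) − 6 = 1, and the invariant factors of ∂_2 are all 1, so H_1 = Z.
  H_2: rank ker ∂_2 − rank ∂_3 = (6 − 6) − 0 = 0, and there is no ∂_3, so H_2 = 0.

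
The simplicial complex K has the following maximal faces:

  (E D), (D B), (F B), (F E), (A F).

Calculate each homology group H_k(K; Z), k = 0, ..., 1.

H_0 = Z,  H_1 = Z.

Fix the vertex order A < B < D < E < F and write every simplex with vertices in increasing order. Then dim K = 1 and the simplices of K are:

  0-simplices (5): A, B, D, E, F
  1-simplices (5): AF, BD, BF, DE, EF

so the chain groups are C_0 ≅ Z^5, C_1 ≅ Z^5.

The boundary map ∂_1: C_1 → C_0 sends each edge [p,q] (with p < q) to q − p. For instance
  ∂DE = E − D.
The resulting 5×5 matrix has rank 4, and its Smith normal form has invariant factors (1,1,1,1).

Now H_k = ker ∂_k / im ∂_{k+1}, so:

  H_0: rank C_0 − rank ∂_1 = 5 − 4 = 1, and the invariant factors of ∂_1 are all 1, so H_0 = Z.
  H_1: rank ker ∂_1 − rank ∂_2 = (5 − 4) − 0 = 1, and there is no ∂_2, so H_1 = Z.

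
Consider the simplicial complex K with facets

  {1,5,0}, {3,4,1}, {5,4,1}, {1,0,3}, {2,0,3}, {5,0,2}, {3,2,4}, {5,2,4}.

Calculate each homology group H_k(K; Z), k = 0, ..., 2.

H_0 ≅ Z,  H_1 = 0,  H_2 ≅ Z.

Take the total order 0 < 1 < 2 < 3 < 4 < 5 on the vertex set. Then K (dimension 2) consists of the simplices:

  0-simplices (6): [0], [1], [2], [3], [4], [5]
  1-simplices (12): [0,1], [0,2], [0,3], [0,5], [1,3], [1,4], [1,5], [2,3], [2,4], [2,5], [3,4], [4,5]
  2-simplices (8): [0,1,3], [0,1,5], [0,2,3], [0,2,5], [1,3,4], [1,4,5], [2,3,4], [2,4,5]

so the chain groups are C_0 ≅ Z^6, C_1 ≅ Z^12, C_2 ≅ Z^8.

∂_1: C_1 → C_0 maps an edge to its endpoints' difference, ∂[p,q] = q − p. For instance
  ∂[2,5] = [5] − [2].
This gives a 6×12 integer matrix of rank 5; reducing to Smith normal form yields diagonal entries (1,1,1,1,1).

∂_2: C_2 → C_1 maps a triangle to the signed sum of its edges. For instance
  ∂[0,1,3] = [1,3] − [0,3] + [0,1],
  ∂[0,1,5] = [1,5] − [0,5] + [0,1].
This gives a 12×8 integer matrix of rank 7; reducing to Smith normal form yields diagonal entries (1,1,1,1,1,1,1).

Computing H_k = (kernel of ∂_k) / (image of ∂_{k+1}):

  H_0: rank C_0 − rank ∂_1 = 6 − 5 = 1, and the invariant factors of ∂_1 are all 1, so H_0 = Z.
  H_1: rank ker ∂_1 − rank ∂_2 = (12 − 5) − 7 = 0, and the invariant factors of ∂_2 are all 1, so H_1 = 0.
  H_2: rank ker ∂_2 − rank ∂_3 = (8 − 7) − 0 = 1, and there is no ∂_3, so H_2 = Z.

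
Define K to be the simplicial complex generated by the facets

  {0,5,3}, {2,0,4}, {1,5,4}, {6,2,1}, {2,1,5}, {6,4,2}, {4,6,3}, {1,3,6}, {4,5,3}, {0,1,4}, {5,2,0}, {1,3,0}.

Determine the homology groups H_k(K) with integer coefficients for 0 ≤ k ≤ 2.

H_0 ≅ Z,  H_1 ≅ Z/2,  H_2 = 0.

We work with the vertex ordering 0 < 1 < 2 < 3 < 4 < 5 < 6. The simplices of K, each written with vertices in increasing order, are:

  0-simplices (7): [0], [1], [2], [3], [4], [5], [6]
  1-simplices (18): [0,1], [0,2], [0,3], [0,4], [0,5], [1,2], [1,3], [1,4], [1,5], [1,6], [2,4], [2,5], [2,6], [3,4], [3,5], [3,6], [4,5], [4,6]
  2-simplices (12): [0,1,3], [0,1,4], [0,2,4], [0,2,5], [0,3,5], [1,2,5], [1,2,6], [1,3,6], [1,4,5], [2,4,6], [3,4,5], [3,4,6]

so the chain groups are C_0 ≅ Z^7, C_1 ≅ Z^18, C_2 ≅ Z^12.

∂_1: C_1 → C_0 sends each edge [p,q] (with p < q) to q − p. For instance
  ∂[2,5] = [5] − [2].
The 7×18 boundary matrix has rank 6 and Smith normal form diag(1,1,1,1,1,1).

Boundary ∂_2: C_2 → C_1 sends each 2-simplex [p,q,r] to [q,r] − [p,r] + [p,q]. For instance
  ∂[0,1,3] = [1,3] − [0,3] + [0,1],
  ∂[0,2,4] = [2,4] − [0,4] + [0,2].
The 18×12 boundary matrix has rank 12 and Smith normal form diag(1,1,1,1,1,1,1,1,1,1,1,2).

Computing H_k = (kernel of ∂_k) / (image of ∂_{k+1}):

  H_0: rank C_0 − rank ∂_1 = 7 − 6 = 1, and the invariant factors of ∂_1 are all 1, so H_0 = Z.
  H_1: rank ker ∂_1 − rank ∂_2 = (18 − 6) − 12 = 0, and ∂_2 has invariant factor 2 > 1, so H_1 = Z/2.
  H_2: rank ker ∂_2 − rank ∂_3 = (12 − 12) − 0 = 0, and there is no ∂_3, so H_2 = 0.

(K is a triangulation of the real projective plane RP^2.)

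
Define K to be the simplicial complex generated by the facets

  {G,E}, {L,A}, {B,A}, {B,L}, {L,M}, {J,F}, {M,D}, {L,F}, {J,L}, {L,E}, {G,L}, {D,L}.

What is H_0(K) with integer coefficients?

We work with the vertex ordering A < B < D < E < F < G < J < L < M. The simplices of K, each written with vertices in increasing order, are:

  0-simplices (9): A, B, D, E, F, G, J, L, M
  1-simplices (12): AB, AL, BL, DL, DM, EG, EL, FJ, FL, GL, JL, LM

giving chain groups C_0 ≅ Z^9, C_1 ≅ Z^12.

Boundary ∂_1: C_1 → C_0 is given by ∂[p,q] = [q] − [p].
The resulting 9×12 matrix has rank 8, and its Smith normal form has invariant factors (1,1,1,1,1,1,1,1).

Now H_k = ker ∂_k / im ∂_{k+1}, so:

  H_0: rank C_0 − rank ∂_1 = 9 − 8 = 1, and the invariant factors of ∂_1 are all 1, so H_0 = Z.

H_0 ≅ Z.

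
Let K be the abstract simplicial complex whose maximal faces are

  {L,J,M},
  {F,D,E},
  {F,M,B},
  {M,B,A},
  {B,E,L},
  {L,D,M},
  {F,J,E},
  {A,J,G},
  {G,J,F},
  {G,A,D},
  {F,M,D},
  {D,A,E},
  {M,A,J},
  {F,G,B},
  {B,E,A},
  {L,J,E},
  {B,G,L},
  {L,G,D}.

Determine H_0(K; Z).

K has 9 vertices, 27 edges, 18 triangles.
rank ∂_0 = 0, rank ∂_1 = 8 ⇒ b_0 = 9 − 0 − 8 = 1; all invariant factors of ∂_1 are 1 so no torsion. So H_0 ≅ Z.

H_0 = Z.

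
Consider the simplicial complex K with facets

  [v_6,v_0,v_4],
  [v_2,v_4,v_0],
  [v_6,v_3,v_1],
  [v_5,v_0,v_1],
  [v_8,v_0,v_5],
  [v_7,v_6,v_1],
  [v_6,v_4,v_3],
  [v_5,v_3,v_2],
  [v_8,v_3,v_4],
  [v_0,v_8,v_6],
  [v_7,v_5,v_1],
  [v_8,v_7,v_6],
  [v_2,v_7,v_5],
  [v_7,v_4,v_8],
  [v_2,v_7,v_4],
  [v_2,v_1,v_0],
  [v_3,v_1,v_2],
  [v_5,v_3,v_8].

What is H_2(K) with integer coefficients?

H_2 ≅ 0.

Order the vertices as v_0 < v_1 < v_2 < v_3 < v_4 < v_5 < v_6 < v_7 < v_8. Listing each simplex with vertices in this order, K has dimension 2 with simplices:

  0-simplices (9): [v_0], [v_1], [v_2], [v_3], [v_4], [v_5], [v_6], [v_7], [v_8]
  1-simplices (27): (27 of them)
  2-simplices (18): (18 of them)

giving chain groups C_0 ≅ Z^9, C_1 ≅ Z^27, C_2 ≅ Z^18.

Boundary ∂_1: C_1 → C_0 is given by ∂[p,q] = [q] − [p].
As a 9×27 matrix over Z this has rank 8, with invariant factors (1,1,1,1,1,1,1,1).

Boundary ∂_2: C_2 → C_1 maps a triangle to the signed sum of its edges. For instance
  ∂[v_0,v_2,v_4] = [v_2,v_4] − [v_0,v_4] + [v_0,v_2],
  ∂[v_6,v_7,v_8] = [v_7,v_8] − [v_6,v_8] + [v_6,v_7].
This gives a 27×18 integer matrix of rank 18; reducing to Smith normal form yields diagonal entries (1,1,1,1,1,1,1,1,1,1,1,1,1,1,1,1,1,2).

From H_k ≅ ker(∂_k) / im(∂_{k+1}) we obtain:

  H_2: rank ker ∂_2 − rank ∂_3 = (18 − 18) − 0 = 0, and there is no ∂_3, so H_2 ≅ 0.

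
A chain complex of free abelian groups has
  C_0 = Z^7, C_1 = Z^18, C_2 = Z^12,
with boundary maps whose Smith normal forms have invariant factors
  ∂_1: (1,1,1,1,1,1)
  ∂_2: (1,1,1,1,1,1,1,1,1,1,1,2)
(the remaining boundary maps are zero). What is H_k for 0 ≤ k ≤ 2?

H_0 ≅ Z,  H_1 ≅ Z/2Z,  H_2 = 0.

H_0: b_0 = 7 − 0 − 6 = 1; torsion from ∂_1 factors > 1: none. So H_0 ≅ Z.
H_1: b_1 = 18 − 6 − 12 = 0; torsion from ∂_2 factors > 1: [2]. So H_1 ≅ Z/2Z.
H_2: b_2 = 12 − 12 − 0 = 0; torsion from ∂_3 factors > 1: none. So H_2 ≅ 0.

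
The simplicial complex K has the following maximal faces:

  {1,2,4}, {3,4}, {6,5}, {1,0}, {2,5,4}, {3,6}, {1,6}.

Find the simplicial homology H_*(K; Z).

H_0 = Z,  H_1 = Z^2,  H_2 = 0.

We work with the vertex ordering 0 < 1 < 2 < 3 < 4 < 5 < 6. The simplices of K, each written with vertices in increasing order, are:

  0-simplices (7): [0], [1], [2], [3], [4], [5], [6]
  1-simplices (10): [0,1], [1,2], [1,4], [1,6], [2,4], [2,5], [3,4], [3,6], [4,5], [5,6]
  2-simplices (2): [1,2,4], [2,4,5]

so the chain groups are C_0 ≅ Z^7, C_1 ≅ Z^10, C_2 ≅ Z^2.

Boundary ∂_1: C_1 → C_0 is given by ∂[p,q] = [q] − [p].
As a 7×10 matrix over Z this has rank 6, with invariant factors (1,1,1,1,1,1).

The boundary map ∂_2: C_2 → C_1 maps a triangle to the signed sum of its edges. For instance
  ∂[1,2,4] = [2,4] − [1,4] + [1,2],
  ∂[2,4,5] = [4,5] − [2,5] + [2,4].
The resulting 10×2 matrix has rank 2, and its Smith normal form has invariant factors (1,1).

Now H_k = ker ∂_k / im ∂_{k+1}, so:

  H_0: rank C_0 − rank ∂_1 = 7 − 6 = 1, and the invariant factors of ∂_1 are all 1, so H_0 = Z.
  H_1: rank ker ∂_1 − rank ∂_2 = (10 − 6) − 2 = 2, and the invariant factors of ∂_2 are all 1, so H_1 = Z^2.
  H_2: rank ker ∂_2 − rank ∂_3 = (2 − 2) − 0 = 0, and there is no ∂_3, so H_2 = 0.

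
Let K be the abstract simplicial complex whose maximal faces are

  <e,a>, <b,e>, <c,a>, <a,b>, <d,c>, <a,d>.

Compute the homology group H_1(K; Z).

H_1 ≅ Z^2.

Take the total order a < b < c < d < e on the vertex set. Then K (dimension 1) consists of the simplices:

  0-simplices (5): a, b, c, d, e
  1-simplices (6): ab, ac, ad, ae, be, cd

so the chain groups are C_0 ≅ Z^5, C_1 ≅ Z^6.

∂_1: C_1 → C_0 sends each edge [p,q] (with p < q) to q − p. For instance
  ∂be = e − b.
As a 5×6 matrix over Z this has rank 4, with invariant factors (1,1,1,1).

From H_k ≅ ker(∂_k) / im(∂_{k+1}) we obtain:

  H_1: rank ker ∂_1 − rank ∂_2 = (6 − 4) − 0 = 2, and there is no ∂_2, so H_1 ≅ Z^2.

(K is a triangulation of a wedge of 2 circles.)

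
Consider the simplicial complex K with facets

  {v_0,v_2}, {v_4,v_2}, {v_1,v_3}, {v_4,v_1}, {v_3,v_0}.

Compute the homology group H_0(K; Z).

Fix the vertex order v_0 < v_1 < v_2 < v_3 < v_4 and write every simplex with vertices in increasing order. Then dim K = 1 and the simplices of K are:

  0-simplices (5): [v_0], [v_1], [v_2], [v_3], [v_4]
  1-simplices (5): [v_0,v_2], [v_0,v_3], [v_1,v_3], [v_1,v_4], [v_2,v_4]

so the chain groups are C_0 ≅ Z^5, C_1 ≅ Z^5.

The boundary map ∂_1: C_1 → C_0 sends each edge [p,q] (with p < q) to q − p.
The 5×5 boundary matrix has rank 4 and Smith normal form diag(1,1,1,1).

Computing H_k = (kernel of ∂_k) / (image of ∂_{k+1}):

  H_0: rank C_0 − rank ∂_1 = 5 − 4 = 1, and the invariant factors of ∂_1 are all 1, so H_0 ≅ Z.

H_0 ≅ Z.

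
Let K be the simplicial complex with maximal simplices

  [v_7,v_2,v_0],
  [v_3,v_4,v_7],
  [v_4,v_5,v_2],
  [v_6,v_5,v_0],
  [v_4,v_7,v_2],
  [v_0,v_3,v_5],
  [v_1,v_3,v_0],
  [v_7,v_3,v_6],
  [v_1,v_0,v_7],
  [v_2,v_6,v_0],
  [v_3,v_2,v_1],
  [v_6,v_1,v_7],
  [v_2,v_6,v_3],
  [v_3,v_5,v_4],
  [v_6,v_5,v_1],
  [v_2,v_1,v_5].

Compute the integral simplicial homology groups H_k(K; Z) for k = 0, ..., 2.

H_0 = Z,  H_1 = Z^2,  H_2 = Z.

Take the total order v_0 < v_1 < v_2 < v_3 < v_4 < v_5 < v_6 < v_7 on the vertex set. Then K (dimension 2) consists of the simplices:

  0-simplices (8): [v_0], [v_1], [v_2], [v_3], [v_4], [v_5], [v_6], [v_7]
  1-simplices (24): (24 of them)
  2-simplices (16): (16 of them)

so the chain groups are C_0 ≅ Z^8, C_1 ≅ Z^24, C_2 ≅ Z^16.

The boundary map ∂_1: C_1 → C_0 is given by ∂[p,q] = [q] − [p]. For instance
  ∂[v_0,v_3] = [v_3] − [v_0].
This gives a 8×24 integer matrix of rank 7; reducing to Smith normal form yields diagonal entries (1,1,1,1,1,1,1).

Boundary ∂_2: C_2 → C_1 maps a triangle to the signed sum of its edges. For instance
  ∂[v_0,v_2,v_7] = [v_2,v_7] − [v_0,v_7] + [v_0,v_2],
  ∂[v_1,v_2,v_5] = [v_2,v_5] − [v_1,v_5] + [v_1,v_2].
The 24×16 boundary matrix has rank 15 and Smith normal form diag(1,1,1,1,1,1,1,1,1,1,1,1,1,1,1).

Reading off H_k = ker ∂_k / im ∂_{k+1}:

  H_0: rank C_0 − rank ∂_1 = 8 − 7 = 1, and the invariant factors of ∂_1 are all 1, so H_0 ≅ Z.
  H_1: rank ker ∂_1 − rank ∂_2 = (24 − 7) − 15 = 2, and the invariant factors of ∂_2 are all 1, so H_1 ≅ Z^2.
  H_2: rank ker ∂_2 − rank ∂_3 = (16 − 15) − 0 = 1, and there is no ∂_3, so H_2 ≅ Z.

(K is a triangulation of the torus T^2.)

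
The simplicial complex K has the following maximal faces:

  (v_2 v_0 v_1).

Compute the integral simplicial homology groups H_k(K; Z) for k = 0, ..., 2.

H_0 ≅ Z,  H_1 = 0,  H_2 = 0.

We work with the vertex ordering v_0 < v_1 < v_2. The simplices of K, each written with vertices in increasing order, are:

  0-simplices (3): [v_0], [v_1], [v_2]
  1-simplices (3): [v_0,v_1], [v_0,v_2], [v_1,v_2]
  2-simplices (1): [v_0,v_1,v_2]

Hence C_0 ≅ Z^3, C_1 ≅ Z^3, C_2 ≅ Z^1.

∂_1: C_1 → C_0 is given by ∂[p,q] = [q] − [p].
This gives a 3×3 integer matrix of rank 2; reducing to Smith normal form yields diagonal entries (1,1).

Boundary ∂_2: C_2 → C_1 acts by ∂[p,q,r] = [q,r] − [p,r] + [p,q]. For instance
  ∂[v_0,v_1,v_2] = [v_1,v_2] − [v_0,v_2] + [v_0,v_1].
The resulting 3×1 matrix has rank 1, and its Smith normal form has invariant factors (1).

Reading off H_k = ker ∂_k / im ∂_{k+1}:

  H_0: rank C_0 − rank ∂_1 = 3 − 2 = 1, and the invariant factors of ∂_1 are all 1, so H_0 ≅ Z.
  H_1: rank ker ∂_1 − rank ∂_2 = (3 − 2) − 1 = 0, and the invariant factors of ∂_2 are all 1, so H_1 ≅ 0.
  H_2: rank ker ∂_2 − rank ∂_3 = (1 − 1) − 0 = 0, and there is no ∂_3, so H_2 ≅ 0.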